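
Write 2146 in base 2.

Using repeated division by 2:
2146 ÷ 2 = 1073 remainder 0
1073 ÷ 2 = 536 remainder 1
536 ÷ 2 = 268 remainder 0
268 ÷ 2 = 134 remainder 0
134 ÷ 2 = 67 remainder 0
67 ÷ 2 = 33 remainder 1
33 ÷ 2 = 16 remainder 1
16 ÷ 2 = 8 remainder 0
8 ÷ 2 = 4 remainder 0
4 ÷ 2 = 2 remainder 0
2 ÷ 2 = 1 remainder 0
1 ÷ 2 = 0 remainder 1
Reading remainders bottom to top: 100001100010



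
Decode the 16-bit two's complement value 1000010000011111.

Binary: 1000010000011111
Sign bit: 1 (negative)
Invert: 0111101111100000
Add 1:  0111101111100001
Magnitude: 0111101111100001 = 16384 + 8192 + 4096 + 2048 + 512 + 256 + 128 + 64 + 32 + 1 = 31713
Value: -31713



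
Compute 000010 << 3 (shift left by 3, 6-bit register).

Original: 000010 (decimal 2)
Shift left by 3 positions
Append 3 zeros on the right
Result: 010000 (decimal 16)
Equivalent: 2 << 3 = 2 × 2^3 = 16



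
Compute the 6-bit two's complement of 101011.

Original (sign bit 1, negative): 101011
Step 1 - Invert all bits: 010100
Step 2 - Add 1: 010101
Verification: 101011 + 010101 = 1000000; discarding the end carry (carry out of the top bit) leaves the 6-bit value 000000, as required for x + (-x)



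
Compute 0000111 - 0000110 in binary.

Method 1 - Direct subtraction (column by column from the right: bit − bit − borrow-in; if negative, add 2 and borrow 1 from the next column):
borrow: 0000000
        0000111
-       0000110
---------------
        0000001

Method 2 - Add two's complement:
Two's complement of 0000110: invert → 1111001, add 1 → 1111010
  0000111
+ 1111010
---------
 10000001  (end carry out of the top bit = 1)
Discarding the end carry: 0000001
Decimal check:
  0000111 = 4 + 2 + 1 = 7
  0000110 = 4 + 2 = 6
  7 - 6 = 1, and 0000001 = 1 ✓



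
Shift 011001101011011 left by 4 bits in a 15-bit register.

Original: 011001101011011 (decimal 13147)
Shift left by 4 positions
Append 4 zeros on the right and drop the 4 high bits that overflow the 15-bit width
Result: 011010110110000 (decimal 13744)
Equivalent: 13147 << 4 = 13147 × 2^4 = 210352, truncated to 15 bits = 13744



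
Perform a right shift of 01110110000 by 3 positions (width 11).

Original: 01110110000 (decimal 944)
Shift right by 3 positions
Drop the 3 low bits; fill with zeros on the left
Result: 00001110110 (decimal 118)
Equivalent: 944 >> 3 = 944 ÷ 2^3 = 118



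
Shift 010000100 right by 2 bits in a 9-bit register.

Original: 010000100 (decimal 132)
Shift right by 2 positions
Drop the 2 low bits; fill with zeros on the left
Result: 000100001 (decimal 33)
Equivalent: 132 >> 2 = 132 ÷ 2^2 = 33



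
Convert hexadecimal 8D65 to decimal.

Expand by place value (powers of 16):
Digit values: D = 13
8D65 = 8 × 16^3 + 13 × 16^2 + 6 × 16^1 + 5 × 16^0
= 8 × 4096 + 13 × 256 + 6 × 16 + 5 × 1
= 32768 + 3328 + 96 + 5
= 36197



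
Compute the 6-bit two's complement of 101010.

Original (sign bit 1, negative): 101010
Step 1 - Invert all bits: 010101
Step 2 - Add 1: 010110
Verification: 101010 + 010110 = 1000000; discarding the end carry (carry out of the top bit) leaves the 6-bit value 000000, as required for x + (-x)



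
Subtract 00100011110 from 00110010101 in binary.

Method 1 - Direct subtraction (column by column from the right: bit − bit − borrow-in; if negative, add 2 and borrow 1 from the next column):
borrow: 00011111100
        00110010101
-       00100011110
-------------------
        00001110111

Method 2 - Add two's complement:
Two's complement of 00100011110: invert → 11011100001, add 1 → 11011100010
  00110010101
+ 11011100010
-------------
 100001110111  (end carry out of the top bit = 1)
Discarding the end carry: 00001110111
Decimal check:
  00110010101 = 256 + 128 + 16 + 4 + 1 = 405
  00100011110 = 256 + 16 + 8 + 4 + 2 = 286
  405 - 286 = 119, and 00001110111 = 64 + 32 + 16 + 4 + 2 + 1 = 119 ✓



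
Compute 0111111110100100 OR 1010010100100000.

OR: 1 when either bit is 1
  0111111110100100
| 1010010100100000
------------------
  1111111110100100
Decimal: 32676 | 42272 = 65444



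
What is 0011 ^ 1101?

XOR: 1 when bits differ
  0011
^ 1101
------
  1110
Decimal: 3 ^ 13 = 14



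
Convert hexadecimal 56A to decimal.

Expand by place value (powers of 16):
Digit values: A = 10
56A = 5 × 16^2 + 6 × 16^1 + 10 × 16^0
= 5 × 256 + 6 × 16 + 10 × 1
= 1280 + 96 + 10
= 1386



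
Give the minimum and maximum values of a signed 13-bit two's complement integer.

For 13-bit two's complement:
Minimum: -2^12 = -4096
Maximum: 2^12 - 1 = 4095



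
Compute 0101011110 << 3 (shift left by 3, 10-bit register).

Original: 0101011110 (decimal 350)
Shift left by 3 positions
Append 3 zeros on the right and drop the 3 high bits that overflow the 10-bit width
Result: 1011110000 (decimal 752)
Equivalent: 350 << 3 = 350 × 2^3 = 2800, truncated to 10 bits = 752



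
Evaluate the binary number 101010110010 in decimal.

Sum of powers of 2 for each 1-bit:
2^1 + 2^4 + 2^5 + 2^7 + 2^9 + 2^11
= 2 + 16 + 32 + 128 + 512 + 2048
= 2738



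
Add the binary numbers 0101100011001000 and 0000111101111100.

Add column by column from the right: bit + bit + carry-in; write the sum mod 2, carry 1 when the sum is 2 or 3.
carry:  0011111111110000
        0101100011001000
+       0000111101111100
------------------------
       00110100001000100
(the carry out of the leftmost column, 0, becomes the leading bit)
Decimal check:
  0101100011001000 = 16384 + 4096 + 2048 + 128 + 64 + 8 = 22728
  0000111101111100 = 2048 + 1024 + 512 + 256 + 64 + 32 + 16 + 8 + 4 = 3964
  22728 + 3964 = 26692, and 00110100001000100 = 16384 + 8192 + 2048 + 64 + 4 = 26692 ✓



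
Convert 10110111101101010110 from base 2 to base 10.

Sum of powers of 2 for each 1-bit:
2^1 + 2^2 + 2^4 + 2^6 + 2^8 + 2^9 + 2^11 + 2^12 + 2^13 + 2^14 + 2^16 + 2^17 + 2^19
= 2 + 4 + 16 + 64 + 256 + 512 + 2048 + 4096 + 8192 + 16384 + 65536 + 131072 + 524288
= 752470



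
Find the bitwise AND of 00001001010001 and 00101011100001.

AND: 1 only when both bits are 1
  00001001010001
& 00101011100001
----------------
  00001001000001
Decimal: 593 & 2785 = 577



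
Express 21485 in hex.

Using repeated division by 16 (digits 10–15 are A–F):
21485 ÷ 16 = 1342 remainder 13 (D)
1342 ÷ 16 = 83 remainder 14 (E)
83 ÷ 16 = 5 remainder 3
5 ÷ 16 = 0 remainder 5
Reading remainders bottom to top: 53ED



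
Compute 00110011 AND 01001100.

AND: 1 only when both bits are 1
  00110011
& 01001100
----------
  00000000
Decimal: 51 & 76 = 0



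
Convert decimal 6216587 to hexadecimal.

Using repeated division by 16 (digits 10–15 are A–F):
6216587 ÷ 16 = 388536 remainder 11 (B)
388536 ÷ 16 = 24283 remainder 8
24283 ÷ 16 = 1517 remainder 11 (B)
1517 ÷ 16 = 94 remainder 13 (D)
94 ÷ 16 = 5 remainder 14 (E)
5 ÷ 16 = 0 remainder 5
Reading remainders bottom to top: 5EDB8B



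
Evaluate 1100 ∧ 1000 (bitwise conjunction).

AND: 1 only when both bits are 1
  1100
& 1000
------
  1000
Decimal: 12 & 8 = 8



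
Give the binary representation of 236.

Using repeated division by 2:
236 ÷ 2 = 118 remainder 0
118 ÷ 2 = 59 remainder 0
59 ÷ 2 = 29 remainder 1
29 ÷ 2 = 14 remainder 1
14 ÷ 2 = 7 remainder 0
7 ÷ 2 = 3 remainder 1
3 ÷ 2 = 1 remainder 1
1 ÷ 2 = 0 remainder 1
Reading remainders bottom to top: 11101100



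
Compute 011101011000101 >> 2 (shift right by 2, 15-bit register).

Original: 011101011000101 (decimal 15045)
Shift right by 2 positions
Drop the 2 low bits; fill with zeros on the left
Result: 000111010110001 (decimal 3761)
Equivalent: 15045 >> 2 = 15045 ÷ 2^2 = 3761



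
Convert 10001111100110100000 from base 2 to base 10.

Sum of powers of 2 for each 1-bit:
2^5 + 2^7 + 2^8 + 2^11 + 2^12 + 2^13 + 2^14 + 2^15 + 2^19
= 32 + 128 + 256 + 2048 + 4096 + 8192 + 16384 + 32768 + 524288
= 588192



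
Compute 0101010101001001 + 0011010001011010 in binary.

Add column by column from the right: bit + bit + carry-in; write the sum mod 2, carry 1 when the sum is 2 or 3.
carry:  1110100010110000
        0101010101001001
+       0011010001011010
------------------------
       01000100110100011
(the carry out of the leftmost column, 0, becomes the leading bit)
Decimal check:
  0101010101001001 = 16384 + 4096 + 1024 + 256 + 64 + 8 + 1 = 21833
  0011010001011010 = 8192 + 4096 + 1024 + 64 + 16 + 8 + 2 = 13402
  21833 + 13402 = 35235, and 01000100110100011 = 32768 + 2048 + 256 + 128 + 32 + 2 + 1 = 35235 ✓



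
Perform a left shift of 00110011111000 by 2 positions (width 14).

Original: 00110011111000 (decimal 3320)
Shift left by 2 positions
Append 2 zeros on the right
Result: 11001111100000 (decimal 13280)
Equivalent: 3320 << 2 = 3320 × 2^2 = 13280



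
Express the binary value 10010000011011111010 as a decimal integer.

Sum of powers of 2 for each 1-bit:
2^1 + 2^3 + 2^4 + 2^5 + 2^6 + 2^7 + 2^9 + 2^10 + 2^16 + 2^19
= 2 + 8 + 16 + 32 + 64 + 128 + 512 + 1024 + 65536 + 524288
= 591610



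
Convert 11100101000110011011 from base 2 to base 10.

Sum of powers of 2 for each 1-bit:
2^0 + 2^1 + 2^3 + 2^4 + 2^7 + 2^8 + 2^12 + 2^14 + 2^17 + 2^18 + 2^19
= 1 + 2 + 8 + 16 + 128 + 256 + 4096 + 16384 + 131072 + 262144 + 524288
= 938395



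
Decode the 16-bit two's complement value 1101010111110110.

Binary: 1101010111110110
Sign bit: 1 (negative)
Invert: 0010101000001001
Add 1:  0010101000001010
Magnitude: 0010101000001010 = 8192 + 2048 + 512 + 8 + 2 = 10762
Value: -10762



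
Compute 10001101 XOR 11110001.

XOR: 1 when bits differ
  10001101
^ 11110001
----------
  01111100
Decimal: 141 ^ 241 = 124



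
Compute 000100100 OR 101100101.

OR: 1 when either bit is 1
  000100100
| 101100101
-----------
  101100101
Decimal: 36 | 357 = 357



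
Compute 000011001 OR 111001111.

OR: 1 when either bit is 1
  000011001
| 111001111
-----------
  111011111
Decimal: 25 | 463 = 479



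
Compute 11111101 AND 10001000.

AND: 1 only when both bits are 1
  11111101
& 10001000
----------
  10001000
Decimal: 253 & 136 = 136



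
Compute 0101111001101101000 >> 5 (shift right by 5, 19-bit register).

Original: 0101111001101101000 (decimal 193384)
Shift right by 5 positions
Drop the 5 low bits; fill with zeros on the left
Result: 0000001011110011011 (decimal 6043)
Equivalent: 193384 >> 5 = 193384 ÷ 2^5 = 6043



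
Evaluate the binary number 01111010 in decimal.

Sum of powers of 2 for each 1-bit:
2^1 + 2^3 + 2^4 + 2^5 + 2^6
= 2 + 8 + 16 + 32 + 64
= 122



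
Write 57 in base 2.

Using repeated division by 2:
57 ÷ 2 = 28 remainder 1
28 ÷ 2 = 14 remainder 0
14 ÷ 2 = 7 remainder 0
7 ÷ 2 = 3 remainder 1
3 ÷ 2 = 1 remainder 1
1 ÷ 2 = 0 remainder 1
Reading remainders bottom to top: 111001



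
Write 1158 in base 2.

Using repeated division by 2:
1158 ÷ 2 = 579 remainder 0
579 ÷ 2 = 289 remainder 1
289 ÷ 2 = 144 remainder 1
144 ÷ 2 = 72 remainder 0
72 ÷ 2 = 36 remainder 0
36 ÷ 2 = 18 remainder 0
18 ÷ 2 = 9 remainder 0
9 ÷ 2 = 4 remainder 1
4 ÷ 2 = 2 remainder 0
2 ÷ 2 = 1 remainder 0
1 ÷ 2 = 0 remainder 1
Reading remainders bottom to top: 10010000110



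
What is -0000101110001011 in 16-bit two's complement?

Original: 0000101110001011
Step 1 - Invert all bits: 1111010001110100
Step 2 - Add 1: 1111010001110101
Verification: 0000101110001011 + 1111010001110101 = 10000000000000000; discarding the end carry (carry out of the top bit) leaves the 16-bit value 0000000000000000, as required for x + (-x)



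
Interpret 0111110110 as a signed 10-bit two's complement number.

Binary: 0111110110
Sign bit: 0 (non-negative)
Read directly as an unsigned value:
0111110110 = 256 + 128 + 64 + 32 + 16 + 4 + 2 = 502
Value: 502



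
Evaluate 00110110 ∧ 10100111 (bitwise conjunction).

AND: 1 only when both bits are 1
  00110110
& 10100111
----------
  00100110
Decimal: 54 & 167 = 38



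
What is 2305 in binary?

Using repeated division by 2:
2305 ÷ 2 = 1152 remainder 1
1152 ÷ 2 = 576 remainder 0
576 ÷ 2 = 288 remainder 0
288 ÷ 2 = 144 remainder 0
144 ÷ 2 = 72 remainder 0
72 ÷ 2 = 36 remainder 0
36 ÷ 2 = 18 remainder 0
18 ÷ 2 = 9 remainder 0
9 ÷ 2 = 4 remainder 1
4 ÷ 2 = 2 remainder 0
2 ÷ 2 = 1 remainder 0
1 ÷ 2 = 0 remainder 1
Reading remainders bottom to top: 100100000001



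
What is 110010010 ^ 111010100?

XOR: 1 when bits differ
  110010010
^ 111010100
-----------
  001000110
Decimal: 402 ^ 468 = 70



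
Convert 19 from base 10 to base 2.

Using repeated division by 2:
19 ÷ 2 = 9 remainder 1
9 ÷ 2 = 4 remainder 1
4 ÷ 2 = 2 remainder 0
2 ÷ 2 = 1 remainder 0
1 ÷ 2 = 0 remainder 1
Reading remainders bottom to top: 10011



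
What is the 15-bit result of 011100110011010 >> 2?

Original: 011100110011010 (decimal 14746)
Shift right by 2 positions
Drop the 2 low bits; fill with zeros on the left
Result: 000111001100110 (decimal 3686)
Equivalent: 14746 >> 2 = 14746 ÷ 2^2 = 3686



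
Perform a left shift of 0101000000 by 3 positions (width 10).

Original: 0101000000 (decimal 320)
Shift left by 3 positions
Append 3 zeros on the right and drop the 3 high bits that overflow the 10-bit width
Result: 1000000000 (decimal 512)
Equivalent: 320 << 3 = 320 × 2^3 = 2560, truncated to 10 bits = 512



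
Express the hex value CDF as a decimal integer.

Expand by place value (powers of 16):
Digit values: C = 12, D = 13, F = 15
CDF = 12 × 16^2 + 13 × 16^1 + 15 × 16^0
= 12 × 256 + 13 × 16 + 15 × 1
= 3072 + 208 + 15
= 3295



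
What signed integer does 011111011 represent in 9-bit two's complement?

Binary: 011111011
Sign bit: 0 (non-negative)
Read directly as an unsigned value:
011111011 = 128 + 64 + 32 + 16 + 8 + 2 + 1 = 251
Value: 251



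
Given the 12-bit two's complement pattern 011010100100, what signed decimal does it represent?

Binary: 011010100100
Sign bit: 0 (non-negative)
Read directly as an unsigned value:
011010100100 = 1024 + 512 + 128 + 32 + 4 = 1700
Value: 1700



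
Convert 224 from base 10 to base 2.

Using repeated division by 2:
224 ÷ 2 = 112 remainder 0
112 ÷ 2 = 56 remainder 0
56 ÷ 2 = 28 remainder 0
28 ÷ 2 = 14 remainder 0
14 ÷ 2 = 7 remainder 0
7 ÷ 2 = 3 remainder 1
3 ÷ 2 = 1 remainder 1
1 ÷ 2 = 0 remainder 1
Reading remainders bottom to top: 11100000



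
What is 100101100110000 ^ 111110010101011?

XOR: 1 when bits differ
  100101100110000
^ 111110010101011
-----------------
  011011110011011
Decimal: 19248 ^ 31915 = 14235



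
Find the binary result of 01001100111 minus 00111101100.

Method 1 - Direct subtraction (column by column from the right: bit − bit − borrow-in; if negative, add 2 and borrow 1 from the next column):
borrow: 01111110000
        01001100111
-       00111101100
-------------------
        00001111011

Method 2 - Add two's complement:
Two's complement of 00111101100: invert → 11000010011, add 1 → 11000010100
  01001100111
+ 11000010100
-------------
 100001111011  (end carry out of the top bit = 1)
Discarding the end carry: 00001111011
Decimal check:
  01001100111 = 512 + 64 + 32 + 4 + 2 + 1 = 615
  00111101100 = 256 + 128 + 64 + 32 + 8 + 4 = 492
  615 - 492 = 123, and 00001111011 = 64 + 32 + 16 + 8 + 2 + 1 = 123 ✓



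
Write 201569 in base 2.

Using repeated division by 2:
201569 ÷ 2 = 100784 remainder 1
100784 ÷ 2 = 50392 remainder 0
50392 ÷ 2 = 25196 remainder 0
25196 ÷ 2 = 12598 remainder 0
12598 ÷ 2 = 6299 remainder 0
6299 ÷ 2 = 3149 remainder 1
3149 ÷ 2 = 1574 remainder 1
1574 ÷ 2 = 787 remainder 0
787 ÷ 2 = 393 remainder 1
393 ÷ 2 = 196 remainder 1
196 ÷ 2 = 98 remainder 0
98 ÷ 2 = 49 remainder 0
49 ÷ 2 = 24 remainder 1
24 ÷ 2 = 12 remainder 0
12 ÷ 2 = 6 remainder 0
6 ÷ 2 = 3 remainder 0
3 ÷ 2 = 1 remainder 1
1 ÷ 2 = 0 remainder 1
Reading remainders bottom to top: 110001001101100001



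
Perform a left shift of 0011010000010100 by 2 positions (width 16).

Original: 0011010000010100 (decimal 13332)
Shift left by 2 positions
Append 2 zeros on the right
Result: 1101000001010000 (decimal 53328)
Equivalent: 13332 << 2 = 13332 × 2^2 = 53328



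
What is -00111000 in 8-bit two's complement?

Original: 00111000
Step 1 - Invert all bits: 11000111
Step 2 - Add 1: 11001000
Verification: 00111000 + 11001000 = 100000000; discarding the end carry (carry out of the top bit) leaves the 8-bit value 00000000, as required for x + (-x)



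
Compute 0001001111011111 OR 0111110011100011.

OR: 1 when either bit is 1
  0001001111011111
| 0111110011100011
------------------
  0111111111111111
Decimal: 5087 | 31971 = 32767



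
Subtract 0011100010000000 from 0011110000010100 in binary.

Method 1 - Direct subtraction (column by column from the right: bit − bit − borrow-in; if negative, add 2 and borrow 1 from the next column):
borrow: 0000011100000000
        0011110000010100
-       0011100010000000
------------------------
        0000001110010100

Method 2 - Add two's complement:
Two's complement of 0011100010000000: invert → 1100011101111111, add 1 → 1100011110000000
  0011110000010100
+ 1100011110000000
------------------
 10000001110010100  (end carry out of the top bit = 1)
Discarding the end carry: 0000001110010100
Decimal check:
  0011110000010100 = 8192 + 4096 + 2048 + 1024 + 16 + 4 = 15380
  0011100010000000 = 8192 + 4096 + 2048 + 128 = 14464
  15380 - 14464 = 916, and 0000001110010100 = 512 + 256 + 128 + 16 + 4 = 916 ✓



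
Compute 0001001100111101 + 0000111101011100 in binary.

Add column by column from the right: bit + bit + carry-in; write the sum mod 2, carry 1 when the sum is 2 or 3.
carry:  0011111011111000
        0001001100111101
+       0000111101011100
------------------------
       00010001010011001
(the carry out of the leftmost column, 0, becomes the leading bit)
Decimal check:
  0001001100111101 = 4096 + 512 + 256 + 32 + 16 + 8 + 4 + 1 = 4925
  0000111101011100 = 2048 + 1024 + 512 + 256 + 64 + 16 + 8 + 4 = 3932
  4925 + 3932 = 8857, and 00010001010011001 = 8192 + 512 + 128 + 16 + 8 + 1 = 8857 ✓



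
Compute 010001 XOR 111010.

XOR: 1 when bits differ
  010001
^ 111010
--------
  101011
Decimal: 17 ^ 58 = 43



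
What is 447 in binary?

Using repeated division by 2:
447 ÷ 2 = 223 remainder 1
223 ÷ 2 = 111 remainder 1
111 ÷ 2 = 55 remainder 1
55 ÷ 2 = 27 remainder 1
27 ÷ 2 = 13 remainder 1
13 ÷ 2 = 6 remainder 1
6 ÷ 2 = 3 remainder 0
3 ÷ 2 = 1 remainder 1
1 ÷ 2 = 0 remainder 1
Reading remainders bottom to top: 110111111



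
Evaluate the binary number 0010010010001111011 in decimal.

Sum of powers of 2 for each 1-bit:
2^0 + 2^1 + 2^3 + 2^4 + 2^5 + 2^6 + 2^10 + 2^13 + 2^16
= 1 + 2 + 8 + 16 + 32 + 64 + 1024 + 8192 + 65536
= 74875



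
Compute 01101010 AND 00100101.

AND: 1 only when both bits are 1
  01101010
& 00100101
----------
  00100000
Decimal: 106 & 37 = 32



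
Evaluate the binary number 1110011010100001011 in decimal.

Sum of powers of 2 for each 1-bit:
2^0 + 2^1 + 2^3 + 2^8 + 2^10 + 2^12 + 2^13 + 2^16 + 2^17 + 2^18
= 1 + 2 + 8 + 256 + 1024 + 4096 + 8192 + 65536 + 131072 + 262144
= 472331



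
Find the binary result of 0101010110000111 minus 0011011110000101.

Method 1 - Direct subtraction (column by column from the right: bit − bit − borrow-in; if negative, add 2 and borrow 1 from the next column):
borrow: 0111110000000000
        0101010110000111
-       0011011110000101
------------------------
        0001111000000010

Method 2 - Add two's complement:
Two's complement of 0011011110000101: invert → 1100100001111010, add 1 → 1100100001111011
  0101010110000111
+ 1100100001111011
------------------
 10001111000000010  (end carry out of the top bit = 1)
Discarding the end carry: 0001111000000010
Decimal check:
  0101010110000111 = 16384 + 4096 + 1024 + 256 + 128 + 4 + 2 + 1 = 21895
  0011011110000101 = 8192 + 4096 + 1024 + 512 + 256 + 128 + 4 + 1 = 14213
  21895 - 14213 = 7682, and 0001111000000010 = 4096 + 2048 + 1024 + 512 + 2 = 7682 ✓



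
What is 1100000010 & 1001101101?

AND: 1 only when both bits are 1
  1100000010
& 1001101101
------------
  1000000000
Decimal: 770 & 621 = 512



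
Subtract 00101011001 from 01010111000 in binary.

Method 1 - Direct subtraction (column by column from the right: bit − bit − borrow-in; if negative, add 2 and borrow 1 from the next column):
borrow: 01010111110
        01010111000
-       00101011001
-------------------
        00101011111

Method 2 - Add two's complement:
Two's complement of 00101011001: invert → 11010100110, add 1 → 11010100111
  01010111000
+ 11010100111
-------------
 100101011111  (end carry out of the top bit = 1)
Discarding the end carry: 00101011111
Decimal check:
  01010111000 = 512 + 128 + 32 + 16 + 8 = 696
  00101011001 = 256 + 64 + 16 + 8 + 1 = 345
  696 - 345 = 351, and 00101011111 = 256 + 64 + 16 + 8 + 4 + 2 + 1 = 351 ✓



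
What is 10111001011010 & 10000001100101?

AND: 1 only when both bits are 1
  10111001011010
& 10000001100101
----------------
  10000001000000
Decimal: 11866 & 8293 = 8256



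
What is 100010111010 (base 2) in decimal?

Sum of powers of 2 for each 1-bit:
2^1 + 2^3 + 2^4 + 2^5 + 2^7 + 2^11
= 2 + 8 + 16 + 32 + 128 + 2048
= 2234



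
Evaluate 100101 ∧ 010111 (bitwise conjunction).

AND: 1 only when both bits are 1
  100101
& 010111
--------
  000101
Decimal: 37 & 23 = 5



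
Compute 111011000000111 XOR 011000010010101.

XOR: 1 when bits differ
  111011000000111
^ 011000010010101
-----------------
  100011010010010
Decimal: 30215 ^ 12437 = 18066



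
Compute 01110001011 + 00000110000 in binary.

Add column by column from the right: bit + bit + carry-in; write the sum mod 2, carry 1 when the sum is 2 or 3.
carry:  00000000000
        01110001011
+       00000110000
-------------------
       001110111011
(the carry out of the leftmost column, 0, becomes the leading bit)
Decimal check:
  01110001011 = 512 + 256 + 128 + 8 + 2 + 1 = 907
  00000110000 = 32 + 16 = 48
  907 + 48 = 955, and 001110111011 = 512 + 256 + 128 + 32 + 16 + 8 + 2 + 1 = 955 ✓



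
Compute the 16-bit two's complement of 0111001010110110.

Original: 0111001010110110
Step 1 - Invert all bits: 1000110101001001
Step 2 - Add 1: 1000110101001010
Verification: 0111001010110110 + 1000110101001010 = 10000000000000000; discarding the end carry (carry out of the top bit) leaves the 16-bit value 0000000000000000, as required for x + (-x)



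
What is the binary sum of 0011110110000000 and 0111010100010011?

Add column by column from the right: bit + bit + carry-in; write the sum mod 2, carry 1 when the sum is 2 or 3.
carry:  1111101000000000
        0011110110000000
+       0111010100010011
------------------------
       01011001010010011
(the carry out of the leftmost column, 0, becomes the leading bit)
Decimal check:
  0011110110000000 = 8192 + 4096 + 2048 + 1024 + 256 + 128 = 15744
  0111010100010011 = 16384 + 8192 + 4096 + 1024 + 256 + 16 + 2 + 1 = 29971
  15744 + 29971 = 45715, and 01011001010010011 = 32768 + 8192 + 4096 + 512 + 128 + 16 + 2 + 1 = 45715 ✓



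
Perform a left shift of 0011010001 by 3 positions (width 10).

Original: 0011010001 (decimal 209)
Shift left by 3 positions
Append 3 zeros on the right and drop the 3 high bits that overflow the 10-bit width
Result: 1010001000 (decimal 648)
Equivalent: 209 << 3 = 209 × 2^3 = 1672, truncated to 10 bits = 648



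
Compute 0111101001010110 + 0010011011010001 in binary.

Add column by column from the right: bit + bit + carry-in; write the sum mod 2, carry 1 when the sum is 2 or 3.
carry:  1111110110100000
        0111101001010110
+       0010011011010001
------------------------
       01010000100100111
(the carry out of the leftmost column, 0, becomes the leading bit)
Decimal check:
  0111101001010110 = 16384 + 8192 + 4096 + 2048 + 512 + 64 + 16 + 4 + 2 = 31318
  0010011011010001 = 8192 + 1024 + 512 + 128 + 64 + 16 + 1 = 9937
  31318 + 9937 = 41255, and 01010000100100111 = 32768 + 8192 + 256 + 32 + 4 + 2 + 1 = 41255 ✓



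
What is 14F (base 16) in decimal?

Expand by place value (powers of 16):
Digit values: F = 15
14F = 1 × 16^2 + 4 × 16^1 + 15 × 16^0
= 1 × 256 + 4 × 16 + 15 × 1
= 256 + 64 + 15
= 335



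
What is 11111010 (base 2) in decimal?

Sum of powers of 2 for each 1-bit:
2^1 + 2^3 + 2^4 + 2^5 + 2^6 + 2^7
= 2 + 8 + 16 + 32 + 64 + 128
= 250



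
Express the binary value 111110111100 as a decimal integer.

Sum of powers of 2 for each 1-bit:
2^2 + 2^3 + 2^4 + 2^5 + 2^7 + 2^8 + 2^9 + 2^10 + 2^11
= 4 + 8 + 16 + 32 + 128 + 256 + 512 + 1024 + 2048
= 4028



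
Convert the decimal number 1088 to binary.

Using repeated division by 2:
1088 ÷ 2 = 544 remainder 0
544 ÷ 2 = 272 remainder 0
272 ÷ 2 = 136 remainder 0
136 ÷ 2 = 68 remainder 0
68 ÷ 2 = 34 remainder 0
34 ÷ 2 = 17 remainder 0
17 ÷ 2 = 8 remainder 1
8 ÷ 2 = 4 remainder 0
4 ÷ 2 = 2 remainder 0
2 ÷ 2 = 1 remainder 0
1 ÷ 2 = 0 remainder 1
Reading remainders bottom to top: 10001000000



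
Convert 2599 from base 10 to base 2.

Using repeated division by 2:
2599 ÷ 2 = 1299 remainder 1
1299 ÷ 2 = 649 remainder 1
649 ÷ 2 = 324 remainder 1
324 ÷ 2 = 162 remainder 0
162 ÷ 2 = 81 remainder 0
81 ÷ 2 = 40 remainder 1
40 ÷ 2 = 20 remainder 0
20 ÷ 2 = 10 remainder 0
10 ÷ 2 = 5 remainder 0
5 ÷ 2 = 2 remainder 1
2 ÷ 2 = 1 remainder 0
1 ÷ 2 = 0 remainder 1
Reading remainders bottom to top: 101000100111



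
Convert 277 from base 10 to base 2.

Using repeated division by 2:
277 ÷ 2 = 138 remainder 1
138 ÷ 2 = 69 remainder 0
69 ÷ 2 = 34 remainder 1
34 ÷ 2 = 17 remainder 0
17 ÷ 2 = 8 remainder 1
8 ÷ 2 = 4 remainder 0
4 ÷ 2 = 2 remainder 0
2 ÷ 2 = 1 remainder 0
1 ÷ 2 = 0 remainder 1
Reading remainders bottom to top: 100010101



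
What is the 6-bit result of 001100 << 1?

Original: 001100 (decimal 12)
Shift left by 1 position
Append 1 zero on the right
Result: 011000 (decimal 24)
Equivalent: 12 << 1 = 12 × 2^1 = 24



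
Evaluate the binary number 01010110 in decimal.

Sum of powers of 2 for each 1-bit:
2^1 + 2^2 + 2^4 + 2^6
= 2 + 4 + 16 + 64
= 86



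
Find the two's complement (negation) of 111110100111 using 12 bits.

Original (sign bit 1, negative): 111110100111
Step 1 - Invert all bits: 000001011000
Step 2 - Add 1: 000001011001
Verification: 111110100111 + 000001011001 = 1000000000000; discarding the end carry (carry out of the top bit) leaves the 12-bit value 000000000000, as required for x + (-x)



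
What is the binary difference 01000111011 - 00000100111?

Method 1 - Direct subtraction (column by column from the right: bit − bit − borrow-in; if negative, add 2 and borrow 1 from the next column):
borrow: 00000001000
        01000111011
-       00000100111
-------------------
        01000010100

Method 2 - Add two's complement:
Two's complement of 00000100111: invert → 11111011000, add 1 → 11111011001
  01000111011
+ 11111011001
-------------
 101000010100  (end carry out of the top bit = 1)
Discarding the end carry: 01000010100
Decimal check:
  01000111011 = 512 + 32 + 16 + 8 + 2 + 1 = 571
  00000100111 = 32 + 4 + 2 + 1 = 39
  571 - 39 = 532, and 01000010100 = 512 + 16 + 4 = 532 ✓



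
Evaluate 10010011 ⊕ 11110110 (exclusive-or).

XOR: 1 when bits differ
  10010011
^ 11110110
----------
  01100101
Decimal: 147 ^ 246 = 101



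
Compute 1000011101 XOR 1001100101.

XOR: 1 when bits differ
  1000011101
^ 1001100101
------------
  0001111000
Decimal: 541 ^ 613 = 120



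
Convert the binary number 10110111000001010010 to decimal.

Sum of powers of 2 for each 1-bit:
2^1 + 2^4 + 2^6 + 2^12 + 2^13 + 2^14 + 2^16 + 2^17 + 2^19
= 2 + 16 + 64 + 4096 + 8192 + 16384 + 65536 + 131072 + 524288
= 749650



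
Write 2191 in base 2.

Using repeated division by 2:
2191 ÷ 2 = 1095 remainder 1
1095 ÷ 2 = 547 remainder 1
547 ÷ 2 = 273 remainder 1
273 ÷ 2 = 136 remainder 1
136 ÷ 2 = 68 remainder 0
68 ÷ 2 = 34 remainder 0
34 ÷ 2 = 17 remainder 0
17 ÷ 2 = 8 remainder 1
8 ÷ 2 = 4 remainder 0
4 ÷ 2 = 2 remainder 0
2 ÷ 2 = 1 remainder 0
1 ÷ 2 = 0 remainder 1
Reading remainders bottom to top: 100010001111



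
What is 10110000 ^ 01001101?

XOR: 1 when bits differ
  10110000
^ 01001101
----------
  11111101
Decimal: 176 ^ 77 = 253



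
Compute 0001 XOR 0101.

XOR: 1 when bits differ
  0001
^ 0101
------
  0100
Decimal: 1 ^ 5 = 4



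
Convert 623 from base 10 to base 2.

Using repeated division by 2:
623 ÷ 2 = 311 remainder 1
311 ÷ 2 = 155 remainder 1
155 ÷ 2 = 77 remainder 1
77 ÷ 2 = 38 remainder 1
38 ÷ 2 = 19 remainder 0
19 ÷ 2 = 9 remainder 1
9 ÷ 2 = 4 remainder 1
4 ÷ 2 = 2 remainder 0
2 ÷ 2 = 1 remainder 0
1 ÷ 2 = 0 remainder 1
Reading remainders bottom to top: 1001101111



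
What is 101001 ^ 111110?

XOR: 1 when bits differ
  101001
^ 111110
--------
  010111
Decimal: 41 ^ 62 = 23



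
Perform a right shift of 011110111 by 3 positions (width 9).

Original: 011110111 (decimal 247)
Shift right by 3 positions
Drop the 3 low bits; fill with zeros on the left
Result: 000011110 (decimal 30)
Equivalent: 247 >> 3 = 247 ÷ 2^3 = 30



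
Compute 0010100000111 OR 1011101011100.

OR: 1 when either bit is 1
  0010100000111
| 1011101011100
---------------
  1011101011111
Decimal: 1287 | 5980 = 5983



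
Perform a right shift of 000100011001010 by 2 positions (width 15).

Original: 000100011001010 (decimal 2250)
Shift right by 2 positions
Drop the 2 low bits; fill with zeros on the left
Result: 000001000110010 (decimal 562)
Equivalent: 2250 >> 2 = 2250 ÷ 2^2 = 562



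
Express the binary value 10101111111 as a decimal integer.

Sum of powers of 2 for each 1-bit:
2^0 + 2^1 + 2^2 + 2^3 + 2^4 + 2^5 + 2^6 + 2^8 + 2^10
= 1 + 2 + 4 + 8 + 16 + 32 + 64 + 256 + 1024
= 1407



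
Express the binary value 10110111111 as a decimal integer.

Sum of powers of 2 for each 1-bit:
2^0 + 2^1 + 2^2 + 2^3 + 2^4 + 2^5 + 2^7 + 2^8 + 2^10
= 1 + 2 + 4 + 8 + 16 + 32 + 128 + 256 + 1024
= 1471



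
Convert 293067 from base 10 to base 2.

Using repeated division by 2:
293067 ÷ 2 = 146533 remainder 1
146533 ÷ 2 = 73266 remainder 1
73266 ÷ 2 = 36633 remainder 0
36633 ÷ 2 = 18316 remainder 1
18316 ÷ 2 = 9158 remainder 0
9158 ÷ 2 = 4579 remainder 0
4579 ÷ 2 = 2289 remainder 1
2289 ÷ 2 = 1144 remainder 1
1144 ÷ 2 = 572 remainder 0
572 ÷ 2 = 286 remainder 0
286 ÷ 2 = 143 remainder 0
143 ÷ 2 = 71 remainder 1
71 ÷ 2 = 35 remainder 1
35 ÷ 2 = 17 remainder 1
17 ÷ 2 = 8 remainder 1
8 ÷ 2 = 4 remainder 0
4 ÷ 2 = 2 remainder 0
2 ÷ 2 = 1 remainder 0
1 ÷ 2 = 0 remainder 1
Reading remainders bottom to top: 1000111100011001011



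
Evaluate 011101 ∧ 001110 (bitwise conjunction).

AND: 1 only when both bits are 1
  011101
& 001110
--------
  001100
Decimal: 29 & 14 = 12



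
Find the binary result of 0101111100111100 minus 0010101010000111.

Method 1 - Direct subtraction (column by column from the right: bit − bit − borrow-in; if negative, add 2 and borrow 1 from the next column):
borrow: 0100000100001110
        0101111100111100
-       0010101010000111
------------------------
        0011010010110101

Method 2 - Add two's complement:
Two's complement of 0010101010000111: invert → 1101010101111000, add 1 → 1101010101111001
  0101111100111100
+ 1101010101111001
------------------
 10011010010110101  (end carry out of the top bit = 1)
Discarding the end carry: 0011010010110101
Decimal check:
  0101111100111100 = 16384 + 4096 + 2048 + 1024 + 512 + 256 + 32 + 16 + 8 + 4 = 24380
  0010101010000111 = 8192 + 2048 + 512 + 128 + 4 + 2 + 1 = 10887
  24380 - 10887 = 13493, and 0011010010110101 = 8192 + 4096 + 1024 + 128 + 32 + 16 + 4 + 1 = 13493 ✓



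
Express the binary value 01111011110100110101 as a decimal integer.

Sum of powers of 2 for each 1-bit:
2^0 + 2^2 + 2^4 + 2^5 + 2^8 + 2^10 + 2^11 + 2^12 + 2^13 + 2^15 + 2^16 + 2^17 + 2^18
= 1 + 4 + 16 + 32 + 256 + 1024 + 2048 + 4096 + 8192 + 32768 + 65536 + 131072 + 262144
= 507189



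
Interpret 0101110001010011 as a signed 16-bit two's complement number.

Binary: 0101110001010011
Sign bit: 0 (non-negative)
Read directly as an unsigned value:
0101110001010011 = 16384 + 4096 + 2048 + 1024 + 64 + 16 + 2 + 1 = 23635
Value: 23635



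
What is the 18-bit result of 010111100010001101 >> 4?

Original: 010111100010001101 (decimal 96397)
Shift right by 4 positions
Drop the 4 low bits; fill with zeros on the left
Result: 000001011110001000 (decimal 6024)
Equivalent: 96397 >> 4 = 96397 ÷ 2^4 = 6024



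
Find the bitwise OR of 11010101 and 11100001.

OR: 1 when either bit is 1
  11010101
| 11100001
----------
  11110101
Decimal: 213 | 225 = 245



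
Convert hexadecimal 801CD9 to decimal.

Expand by place value (powers of 16):
Digit values: C = 12, D = 13
801CD9 = 8 × 16^5 + 0 × 16^4 + 1 × 16^3 + 12 × 16^2 + 13 × 16^1 + 9 × 16^0
= 8 × 1048576 + 0 × 65536 + 1 × 4096 + 12 × 256 + 13 × 16 + 9 × 1
= 8388608 + 0 + 4096 + 3072 + 208 + 9
= 8395993



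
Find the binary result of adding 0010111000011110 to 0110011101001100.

Add column by column from the right: bit + bit + carry-in; write the sum mod 2, carry 1 when the sum is 2 or 3.
carry:  1101110000111000
        0010111000011110
+       0110011101001100
------------------------
       01001010101101010
(the carry out of the leftmost column, 0, becomes the leading bit)
Decimal check:
  0010111000011110 = 8192 + 2048 + 1024 + 512 + 16 + 8 + 4 + 2 = 11806
  0110011101001100 = 16384 + 8192 + 1024 + 512 + 256 + 64 + 8 + 4 = 26444
  11806 + 26444 = 38250, and 01001010101101010 = 32768 + 4096 + 1024 + 256 + 64 + 32 + 8 + 2 = 38250 ✓



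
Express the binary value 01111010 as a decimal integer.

Sum of powers of 2 for each 1-bit:
2^1 + 2^3 + 2^4 + 2^5 + 2^6
= 2 + 8 + 16 + 32 + 64
= 122



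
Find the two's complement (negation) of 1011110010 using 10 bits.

Original (sign bit 1, negative): 1011110010
Step 1 - Invert all bits: 0100001101
Step 2 - Add 1: 0100001110
Verification: 1011110010 + 0100001110 = 10000000000; discarding the end carry (carry out of the top bit) leaves the 10-bit value 0000000000, as required for x + (-x)



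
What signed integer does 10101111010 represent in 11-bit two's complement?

Binary: 10101111010
Sign bit: 1 (negative)
Invert: 01010000101
Add 1:  01010000110
Magnitude: 01010000110 = 512 + 128 + 4 + 2 = 646
Value: -646



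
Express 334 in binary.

Using repeated division by 2:
334 ÷ 2 = 167 remainder 0
167 ÷ 2 = 83 remainder 1
83 ÷ 2 = 41 remainder 1
41 ÷ 2 = 20 remainder 1
20 ÷ 2 = 10 remainder 0
10 ÷ 2 = 5 remainder 0
5 ÷ 2 = 2 remainder 1
2 ÷ 2 = 1 remainder 0
1 ÷ 2 = 0 remainder 1
Reading remainders bottom to top: 101001110



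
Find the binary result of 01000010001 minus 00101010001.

Method 1 - Direct subtraction (column by column from the right: bit − bit − borrow-in; if negative, add 2 and borrow 1 from the next column):
borrow: 01110000000
        01000010001
-       00101010001
-------------------
        00011000000

Method 2 - Add two's complement:
Two's complement of 00101010001: invert → 11010101110, add 1 → 11010101111
  01000010001
+ 11010101111
-------------
 100011000000  (end carry out of the top bit = 1)
Discarding the end carry: 00011000000
Decimal check:
  01000010001 = 512 + 16 + 1 = 529
  00101010001 = 256 + 64 + 16 + 1 = 337
  529 - 337 = 192, and 00011000000 = 128 + 64 = 192 ✓



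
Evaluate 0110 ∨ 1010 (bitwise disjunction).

OR: 1 when either bit is 1
  0110
| 1010
------
  1110
Decimal: 6 | 10 = 14



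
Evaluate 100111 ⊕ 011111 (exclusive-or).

XOR: 1 when bits differ
  100111
^ 011111
--------
  111000
Decimal: 39 ^ 31 = 56



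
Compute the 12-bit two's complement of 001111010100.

Original: 001111010100
Step 1 - Invert all bits: 110000101011
Step 2 - Add 1: 110000101100
Verification: 001111010100 + 110000101100 = 1000000000000; discarding the end carry (carry out of the top bit) leaves the 12-bit value 000000000000, as required for x + (-x)



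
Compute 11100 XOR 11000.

XOR: 1 when bits differ
  11100
^ 11000
-------
  00100
Decimal: 28 ^ 24 = 4



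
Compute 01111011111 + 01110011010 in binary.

Add column by column from the right: bit + bit + carry-in; write the sum mod 2, carry 1 when the sum is 2 or 3.
carry:  11100111100
        01111011111
+       01110011010
-------------------
       011101111001
(the carry out of the leftmost column, 0, becomes the leading bit)
Decimal check:
  01111011111 = 512 + 256 + 128 + 64 + 16 + 8 + 4 + 2 + 1 = 991
  01110011010 = 512 + 256 + 128 + 16 + 8 + 2 = 922
  991 + 922 = 1913, and 011101111001 = 1024 + 512 + 256 + 64 + 32 + 16 + 8 + 1 = 1913 ✓



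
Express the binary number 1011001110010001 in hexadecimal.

Group into 4-bit nibbles from right:
  1011 = B
  0011 = 3
  1001 = 9
  0001 = 1
Result: B391



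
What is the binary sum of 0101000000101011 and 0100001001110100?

Add column by column from the right: bit + bit + carry-in; write the sum mod 2, carry 1 when the sum is 2 or 3.
carry:  1000000011000000
        0101000000101011
+       0100001001110100
------------------------
       01001001010011111
(the carry out of the leftmost column, 0, becomes the leading bit)
Decimal check:
  0101000000101011 = 16384 + 4096 + 32 + 8 + 2 + 1 = 20523
  0100001001110100 = 16384 + 512 + 64 + 32 + 16 + 4 = 17012
  20523 + 17012 = 37535, and 01001001010011111 = 32768 + 4096 + 512 + 128 + 16 + 8 + 4 + 2 + 1 = 37535 ✓



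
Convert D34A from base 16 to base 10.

Expand by place value (powers of 16):
Digit values: D = 13, A = 10
D34A = 13 × 16^3 + 3 × 16^2 + 4 × 16^1 + 10 × 16^0
= 13 × 4096 + 3 × 256 + 4 × 16 + 10 × 1
= 53248 + 768 + 64 + 10
= 54090



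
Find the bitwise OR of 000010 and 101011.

OR: 1 when either bit is 1
  000010
| 101011
--------
  101011
Decimal: 2 | 43 = 43



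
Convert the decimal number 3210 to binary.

Using repeated division by 2:
3210 ÷ 2 = 1605 remainder 0
1605 ÷ 2 = 802 remainder 1
802 ÷ 2 = 401 remainder 0
401 ÷ 2 = 200 remainder 1
200 ÷ 2 = 100 remainder 0
100 ÷ 2 = 50 remainder 0
50 ÷ 2 = 25 remainder 0
25 ÷ 2 = 12 remainder 1
12 ÷ 2 = 6 remainder 0
6 ÷ 2 = 3 remainder 0
3 ÷ 2 = 1 remainder 1
1 ÷ 2 = 0 remainder 1
Reading remainders bottom to top: 110010001010



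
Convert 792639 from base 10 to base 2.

Using repeated division by 2:
792639 ÷ 2 = 396319 remainder 1
396319 ÷ 2 = 198159 remainder 1
198159 ÷ 2 = 99079 remainder 1
99079 ÷ 2 = 49539 remainder 1
49539 ÷ 2 = 24769 remainder 1
24769 ÷ 2 = 12384 remainder 1
12384 ÷ 2 = 6192 remainder 0
6192 ÷ 2 = 3096 remainder 0
3096 ÷ 2 = 1548 remainder 0
1548 ÷ 2 = 774 remainder 0
774 ÷ 2 = 387 remainder 0
387 ÷ 2 = 193 remainder 1
193 ÷ 2 = 96 remainder 1
96 ÷ 2 = 48 remainder 0
48 ÷ 2 = 24 remainder 0
24 ÷ 2 = 12 remainder 0
12 ÷ 2 = 6 remainder 0
6 ÷ 2 = 3 remainder 0
3 ÷ 2 = 1 remainder 1
1 ÷ 2 = 0 remainder 1
Reading remainders bottom to top: 11000001100000111111



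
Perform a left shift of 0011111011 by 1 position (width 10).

Original: 0011111011 (decimal 251)
Shift left by 1 position
Append 1 zero on the right
Result: 0111110110 (decimal 502)
Equivalent: 251 << 1 = 251 × 2^1 = 502



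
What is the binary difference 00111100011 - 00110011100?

Method 1 - Direct subtraction (column by column from the right: bit − bit − borrow-in; if negative, add 2 and borrow 1 from the next column):
borrow: 00000111000
        00111100011
-       00110011100
-------------------
        00001000111

Method 2 - Add two's complement:
Two's complement of 00110011100: invert → 11001100011, add 1 → 11001100100
  00111100011
+ 11001100100
-------------
 100001000111  (end carry out of the top bit = 1)
Discarding the end carry: 00001000111
Decimal check:
  00111100011 = 256 + 128 + 64 + 32 + 2 + 1 = 483
  00110011100 = 256 + 128 + 16 + 8 + 4 = 412
  483 - 412 = 71, and 00001000111 = 64 + 4 + 2 + 1 = 71 ✓



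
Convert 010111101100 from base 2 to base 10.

Sum of powers of 2 for each 1-bit:
2^2 + 2^3 + 2^5 + 2^6 + 2^7 + 2^8 + 2^10
= 4 + 8 + 32 + 64 + 128 + 256 + 1024
= 1516

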